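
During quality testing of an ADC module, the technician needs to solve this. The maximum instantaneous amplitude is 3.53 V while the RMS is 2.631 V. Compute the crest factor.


Crest factor is the ratio of peak to RMS:
CF = V_peak / V_rms
   = 3.53 / 2.631
   = 1.3417

1.3417


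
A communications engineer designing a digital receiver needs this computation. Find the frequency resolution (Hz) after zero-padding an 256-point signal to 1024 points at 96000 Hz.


Frequency resolution after zero-padding:
N_padded = 256 * 4 = 1024
df = fs / N_padded
   = 96000 / 1024
   = 93.75 Hz

93.75 Hz


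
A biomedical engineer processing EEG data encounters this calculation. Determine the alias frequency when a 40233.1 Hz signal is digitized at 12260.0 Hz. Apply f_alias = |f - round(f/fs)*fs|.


Compute the nearest integer multiple of fs to the signal:
n = round(40233.1 / 12260.0) = 3
f_alias = |40233.1 - 3 * 12260.0|
        = |40233.1 - 36780.0|
        = 3453.1 Hz

3453.1


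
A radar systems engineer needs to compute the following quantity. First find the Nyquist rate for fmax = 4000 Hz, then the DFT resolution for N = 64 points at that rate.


Step 1 — Nyquist sampling rate:
fs = 2 * fmax = 2 * 4000 = 8000 Hz

Step 2 — DFT bin spacing:
df = fs / N = 8000 / 64 = 125.0 Hz

125.0 Hz


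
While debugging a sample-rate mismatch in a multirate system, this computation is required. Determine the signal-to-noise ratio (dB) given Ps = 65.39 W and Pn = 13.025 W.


SNR in decibels:
SNR = 10 * log10(Ps / Pn)
    = 10 * log10(65.39 / 13.025)
    = 10 * log10(5.0203)
    = 10 * 0.7007
    = 7.01 dB

7.01 dB


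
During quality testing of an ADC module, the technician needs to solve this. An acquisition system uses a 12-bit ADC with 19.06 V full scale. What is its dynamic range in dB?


Dynamic range from full-scale to LSB:
V_min = V_max / 2^bits = 19.06 / 2^12
DR = 20 * log10(V_max / V_min)
   = 20 * log10(2^12)
   = 20 * 12 * log10(2)
   = 72.25 dB

72.25 dB


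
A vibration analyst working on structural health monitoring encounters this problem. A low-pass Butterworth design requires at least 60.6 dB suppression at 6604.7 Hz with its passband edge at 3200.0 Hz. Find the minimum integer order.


Butterworth filter order formula:
n = log10(10^(A/10) - 1) / (2 * log10(f_stop/f_pass))
10^(60.6/10) - 1 = 1148152.6215
f_stop/f_pass = 6604.7 / 3200.0 = 2.064
n = 9.6281 -> ceil = 10

10


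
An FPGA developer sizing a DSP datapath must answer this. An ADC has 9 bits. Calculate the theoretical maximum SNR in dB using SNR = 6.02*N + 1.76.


Theoretical SNR for a full-scale sinusoid:
SNR = 6.02 * N + 1.76
    = 6.02 * 9 + 1.76
    = 54.18 + 1.76
    = 55.94 dB

55.94 dB


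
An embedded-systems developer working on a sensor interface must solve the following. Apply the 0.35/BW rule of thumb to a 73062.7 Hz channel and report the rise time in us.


Rise time from bandwidth relationship:
tr = 0.35 / BW
   = 0.35 / 73062.7
   = 4.790406049e-06 s
   = 4.7904 us

4.7904 us


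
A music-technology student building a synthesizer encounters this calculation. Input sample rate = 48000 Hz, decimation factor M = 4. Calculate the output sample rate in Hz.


Decimation reduces the sample rate:
fs_out = fs_in / M
       = 48000 / 4
       = 12000.0 Hz

12000.0 Hz


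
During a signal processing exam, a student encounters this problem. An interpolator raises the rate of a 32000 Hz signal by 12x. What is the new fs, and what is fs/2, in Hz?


Step 1 — output sample rate after interpolation by L:
fs_out = L * fs_in = 12 * 32000 = 384000 Hz

Step 2 — Nyquist frequency of the output stream:
f_Nyq = fs_out / 2 = 384000 / 2 = 192000.0 Hz

fs_out = 384000 Hz; f_Nyquist = 192000.0 Hz


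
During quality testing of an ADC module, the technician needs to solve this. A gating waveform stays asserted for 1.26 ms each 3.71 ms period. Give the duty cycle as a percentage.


Duty cycle as a percentage:
DC = (t_on / T) * 100
   = (1.26 / 3.71) * 100
   = 0.339623 * 100
   = 33.96 %

33.96 %


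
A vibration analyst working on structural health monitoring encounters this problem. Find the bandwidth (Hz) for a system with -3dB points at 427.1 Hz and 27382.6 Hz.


Bandwidth is the difference of -3dB frequencies:
BW = f_high - f_low
   = 27382.6 - 427.1
   = 26955.5 Hz

26955.5 Hz


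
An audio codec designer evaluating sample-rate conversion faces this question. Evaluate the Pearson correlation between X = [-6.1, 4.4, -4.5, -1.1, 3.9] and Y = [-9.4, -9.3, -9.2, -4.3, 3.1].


Pearson correlation coefficient (population):
r = cov(X,Y) / (std(X) * std(Y))
Mean X = -0.68, Mean Y = -5.82
Cov(X,Y) = 10.9704
Std(X) = 4.264458, Std(Y) = 4.862674
r = 0.529

0.529


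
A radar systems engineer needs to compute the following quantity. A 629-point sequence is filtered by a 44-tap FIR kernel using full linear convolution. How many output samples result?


Linear convolution output length:
L = N + M - 1
  = 629 + 44 - 1
  = 672 samples

672


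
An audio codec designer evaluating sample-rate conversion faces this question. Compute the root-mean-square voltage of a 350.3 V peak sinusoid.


RMS voltage for a sinusoidal waveform:
V_rms = V_peak / sqrt(2)
      = 350.3 / 1.414214
      = 247.7 V

247.7 V


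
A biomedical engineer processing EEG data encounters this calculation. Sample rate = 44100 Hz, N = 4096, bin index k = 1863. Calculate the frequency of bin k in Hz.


Frequency of DFT bin k:
f_k = k * fs / N
    = 1863 * 44100 / 4096
    = 82158300 / 4096
    = 20058.179 Hz

20058.179 Hz


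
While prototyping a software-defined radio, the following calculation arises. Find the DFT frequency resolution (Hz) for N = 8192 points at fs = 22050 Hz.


DFT frequency resolution:
df = fs / N
   = 22050 / 8192
   = 2.6917 Hz

2.6917 Hz


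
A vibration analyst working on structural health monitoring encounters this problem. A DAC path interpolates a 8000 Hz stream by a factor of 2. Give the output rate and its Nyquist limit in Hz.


Step 1 — output sample rate after interpolation by L:
fs_out = L * fs_in = 2 * 8000 = 16000 Hz

Step 2 — Nyquist frequency of the output stream:
f_Nyq = fs_out / 2 = 16000 / 2 = 8000.0 Hz

fs_out = 16000 Hz; f_Nyquist = 8000.0 Hz


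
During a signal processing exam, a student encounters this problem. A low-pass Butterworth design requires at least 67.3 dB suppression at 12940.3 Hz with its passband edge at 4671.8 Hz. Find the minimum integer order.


Butterworth filter order formula:
n = log10(10^(A/10) - 1) / (2 * log10(f_stop/f_pass))
10^(67.3/10) - 1 = 5370316.9637
f_stop/f_pass = 12940.3 / 4671.8 = 2.7699
n = 7.6052 -> ceil = 8

8


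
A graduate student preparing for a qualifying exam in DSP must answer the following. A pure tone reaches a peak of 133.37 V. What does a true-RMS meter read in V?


RMS voltage for a sinusoidal waveform:
V_rms = V_peak / sqrt(2)
      = 133.37 / 1.414214
      = 94.307 V

94.307 V


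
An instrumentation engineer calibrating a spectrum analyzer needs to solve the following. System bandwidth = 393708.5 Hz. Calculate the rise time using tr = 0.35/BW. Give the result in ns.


Rise time from bandwidth relationship:
tr = 0.35 / BW
   = 0.35 / 393708.5
   = 8.889825848e-07 s
   = 888.9826 ns

888.9826 ns


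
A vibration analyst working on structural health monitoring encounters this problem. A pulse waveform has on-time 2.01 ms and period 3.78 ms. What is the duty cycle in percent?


Duty cycle as a percentage:
DC = (t_on / T) * 100
   = (2.01 / 3.78) * 100
   = 0.531746 * 100
   = 53.17 %

53.17 %


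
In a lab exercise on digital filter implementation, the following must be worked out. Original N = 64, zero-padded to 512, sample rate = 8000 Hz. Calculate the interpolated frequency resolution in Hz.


Frequency resolution after zero-padding:
N_padded = 64 * 8 = 512
df = fs / N_padded
   = 8000 / 512
   = 15.625 Hz

15.625 Hz


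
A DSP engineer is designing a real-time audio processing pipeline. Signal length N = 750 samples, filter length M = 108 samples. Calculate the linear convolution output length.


Linear convolution output length:
L = N + M - 1
  = 750 + 108 - 1
  = 857 samples

857


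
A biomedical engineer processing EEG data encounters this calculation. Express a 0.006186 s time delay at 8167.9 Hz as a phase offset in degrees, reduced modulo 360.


Phase shift from frequency and time delay:
phi = 360 * f * t_delay
    = 360 * 8167.9 * 0.006186
    = 18189.59 degrees
    mod 360 = 189.59 degrees

189.59 degrees


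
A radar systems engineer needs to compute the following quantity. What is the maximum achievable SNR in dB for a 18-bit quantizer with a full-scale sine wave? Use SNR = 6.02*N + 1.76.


Theoretical SNR for a full-scale sinusoid:
SNR = 6.02 * N + 1.76
    = 6.02 * 18 + 1.76
    = 108.36 + 1.76
    = 110.12 dB

110.12 dB


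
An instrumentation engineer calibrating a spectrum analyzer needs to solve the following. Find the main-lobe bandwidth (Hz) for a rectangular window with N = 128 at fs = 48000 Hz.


Main lobe width for a rectangular window:
Width = 2 * fs / N
      = 2 * 48000 / 128
      = 96000 / 128
      = 750.0 Hz

750.0 Hz


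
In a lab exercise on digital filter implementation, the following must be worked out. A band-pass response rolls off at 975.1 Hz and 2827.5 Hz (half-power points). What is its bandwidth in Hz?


Bandwidth is the difference of -3dB frequencies:
BW = f_high - f_low
   = 2827.5 - 975.1
   = 1852.4 Hz

1852.4 Hz


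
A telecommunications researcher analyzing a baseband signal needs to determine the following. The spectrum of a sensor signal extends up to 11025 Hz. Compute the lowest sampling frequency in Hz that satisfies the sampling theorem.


The Nyquist rate is twice the maximum frequency component.
fs_min = 2 * fmax
      = 2 * 11025
      = 22050 Hz

22050


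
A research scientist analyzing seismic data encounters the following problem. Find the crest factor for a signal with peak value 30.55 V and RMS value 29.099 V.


Crest factor is the ratio of peak to RMS:
CF = V_peak / V_rms
   = 30.55 / 29.099
   = 1.0499

1.0499


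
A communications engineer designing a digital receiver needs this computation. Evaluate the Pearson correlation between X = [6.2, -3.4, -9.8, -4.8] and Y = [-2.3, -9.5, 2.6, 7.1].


Pearson correlation coefficient (population):
r = cov(X,Y) / (std(X) * std(Y))
Mean X = -2.95, Mean Y = -0.525
Cov(X,Y) = -11.92875
Std(X) = 5.793747, Std(Y) = 6.15645
r = -0.3344

-0.3344


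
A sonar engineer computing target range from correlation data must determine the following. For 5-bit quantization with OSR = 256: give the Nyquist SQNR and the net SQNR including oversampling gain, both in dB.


Step 1 — baseline SQNR at Nyquist:
SQNR_base = 6.02*N + 1.76
          = 6.02*5 + 1.76
          = 31.86 dB

Step 2 — oversampling processing gain:
G = 10*log10(OSR) = 10*log10(256) = 24.08 dB

Step 3 — total:
SQNR_total = 31.86 + 24.08 = 55.94 dB

Base SQNR = 31.86 dB; oversampled SQNR = 55.94 dB


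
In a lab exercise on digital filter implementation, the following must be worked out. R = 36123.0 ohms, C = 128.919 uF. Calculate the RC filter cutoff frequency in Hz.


Cutoff frequency of a first-order RC filter:
fc = 1 / (2 * pi * R * C)
C = 128.919 uF = 0.000128919 F
fc = 1 / (2 * pi * 36123.0 * 0.000128919)
   = 1 / 29.26042350008
   = 0.034176 Hz

0.034176 Hz


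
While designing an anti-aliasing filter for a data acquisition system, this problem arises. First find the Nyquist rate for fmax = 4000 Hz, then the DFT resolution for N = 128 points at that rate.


Step 1 — Nyquist sampling rate:
fs = 2 * fmax = 2 * 4000 = 8000 Hz

Step 2 — DFT bin spacing:
df = fs / N = 8000 / 128 = 62.5 Hz

62.5 Hz


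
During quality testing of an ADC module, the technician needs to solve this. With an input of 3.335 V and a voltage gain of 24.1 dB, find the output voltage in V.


Output voltage from dB gain:
V_out = V_in * 10^(gain_dB / 20)
      = 3.335 * 10^(24.1 / 20)
      = 3.335 * 16.032454
      = 53.4682 V

53.4682 V


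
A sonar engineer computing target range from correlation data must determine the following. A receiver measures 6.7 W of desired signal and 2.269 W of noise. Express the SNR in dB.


SNR in decibels:
SNR = 10 * log10(Ps / Pn)
    = 10 * log10(6.7 / 2.269)
    = 10 * log10(2.9528)
    = 10 * 0.4702
    = 4.7 dB

4.7 dB


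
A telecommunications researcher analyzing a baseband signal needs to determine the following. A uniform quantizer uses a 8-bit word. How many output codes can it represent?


Number of quantization levels = 2^N
= 2^8
= 256

256


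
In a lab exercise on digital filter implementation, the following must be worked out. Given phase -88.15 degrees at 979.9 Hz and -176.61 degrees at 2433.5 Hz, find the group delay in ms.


Group delay from phase difference:
tau = -d(phi)/d(omega)
d(phi) = -88.46 deg = -1.543918 rad
d(omega) = 2*pi*(2433.5 - 979.9) = 9133.2382 rad/s
tau = -(-1.543918) / 9133.2382
    = 0.169 ms

0.169 ms


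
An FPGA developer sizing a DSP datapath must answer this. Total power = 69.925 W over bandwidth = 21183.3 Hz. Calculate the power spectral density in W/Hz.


Power spectral density:
PSD = P / BW
    = 69.925 / 21183.3
    = 0.00330095 W/Hz

0.00330095 W/Hz


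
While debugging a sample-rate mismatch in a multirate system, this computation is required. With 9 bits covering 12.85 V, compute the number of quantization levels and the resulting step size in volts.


Step 1 — number of quantization levels:
L = 2^N = 2^9 = 512

Step 2 — LSB step size:
delta = Vfs / L
      = 12.85 / 512
      = 0.02509766 V

Levels = 512; step size = 0.02509766 V


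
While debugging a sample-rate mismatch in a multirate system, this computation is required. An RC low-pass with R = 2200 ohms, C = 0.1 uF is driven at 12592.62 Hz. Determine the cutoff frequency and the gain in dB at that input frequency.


Step 1 — cutoff frequency:
fc = 1 / (2*pi*R*C)
C = 0.1 uF = 1e-07 F
fc = 1 / (2*pi*2200*1e-07)
   = 723.432 Hz

Step 2 — magnitude at f = 12592.62 Hz:
|H(f)| = 1 / sqrt(1 + (f/fc)^2)
f/fc = 12592.62 / 723.432 = 17.406778
|H| = 1 / sqrt(1 + 302.99592) = 0.0573543
|H|_dB = 20*log10(0.0573543) = -24.83 dB

fc = 723.432 Hz; |H(12592.62 Hz)| = -24.83 dB


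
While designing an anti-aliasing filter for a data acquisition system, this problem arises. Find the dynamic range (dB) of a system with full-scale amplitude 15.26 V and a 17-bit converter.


Dynamic range from full-scale to LSB:
V_min = V_max / 2^bits = 15.26 / 2^17
DR = 20 * log10(V_max / V_min)
   = 20 * log10(2^17)
   = 20 * 17 * log10(2)
   = 102.35 dB

102.35 dB


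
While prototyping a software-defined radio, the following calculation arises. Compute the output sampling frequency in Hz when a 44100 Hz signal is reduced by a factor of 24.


Decimation reduces the sample rate:
fs_out = fs_in / M
       = 44100 / 24
       = 1837.5 Hz

1837.5 Hz


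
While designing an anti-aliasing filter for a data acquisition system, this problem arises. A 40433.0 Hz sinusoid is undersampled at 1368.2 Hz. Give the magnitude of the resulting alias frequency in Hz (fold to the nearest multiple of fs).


Compute the nearest integer multiple of fs to the signal:
n = round(40433.0 / 1368.2) = 30
f_alias = |40433.0 - 30 * 1368.2|
        = |40433.0 - 41046.0|
        = 613.0 Hz

613.0


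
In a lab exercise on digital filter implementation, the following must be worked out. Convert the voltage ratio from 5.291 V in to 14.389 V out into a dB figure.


Voltage gain in dB:
G = 20 * log10(Vout / Vin)
  = 20 * log10(14.389 / 5.291)
  = 20 * log10(2.719524)
  = 20 * 0.434493
  = 8.69 dB

8.69 dB


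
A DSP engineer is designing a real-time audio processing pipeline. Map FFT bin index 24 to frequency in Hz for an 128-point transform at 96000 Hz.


Frequency of DFT bin k:
f_k = k * fs / N
    = 24 * 96000 / 128
    = 2304000 / 128
    = 18000.0 Hz

18000.0 Hz


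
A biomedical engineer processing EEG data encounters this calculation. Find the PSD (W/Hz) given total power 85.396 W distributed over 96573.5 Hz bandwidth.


Power spectral density:
PSD = P / BW
    = 85.396 / 96573.5
    = 0.00088426 W/Hz

0.00088426 W/Hz


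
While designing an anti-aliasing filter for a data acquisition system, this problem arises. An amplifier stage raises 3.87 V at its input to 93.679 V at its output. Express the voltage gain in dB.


Voltage gain in dB:
G = 20 * log10(Vout / Vin)
  = 20 * log10(93.679 / 3.87)
  = 20 * log10(24.20646)
  = 20 * 1.383931
  = 27.68 dB

27.68 dB


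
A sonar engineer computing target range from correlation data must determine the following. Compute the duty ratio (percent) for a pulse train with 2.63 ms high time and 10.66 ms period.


Duty cycle as a percentage:
DC = (t_on / T) * 100
   = (2.63 / 10.66) * 100
   = 0.246717 * 100
   = 24.67 %

24.67 %


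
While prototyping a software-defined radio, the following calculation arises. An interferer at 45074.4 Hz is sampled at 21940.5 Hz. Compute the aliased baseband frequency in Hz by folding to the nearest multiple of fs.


Compute the nearest integer multiple of fs to the signal:
n = round(45074.4 / 21940.5) = 2
f_alias = |45074.4 - 2 * 21940.5|
        = |45074.4 - 43881.0|
        = 1193.4 Hz

1193.4


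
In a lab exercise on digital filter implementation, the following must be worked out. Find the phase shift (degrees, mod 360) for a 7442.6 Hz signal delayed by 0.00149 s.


Phase shift from frequency and time delay:
phi = 360 * f * t_delay
    = 360 * 7442.6 * 0.00149
    = 3992.21 degrees
    mod 360 = 32.21 degrees

32.21 degrees


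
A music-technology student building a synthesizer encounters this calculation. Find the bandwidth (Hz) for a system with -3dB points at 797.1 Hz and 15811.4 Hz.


Bandwidth is the difference of -3dB frequencies:
BW = f_high - f_low
   = 15811.4 - 797.1
   = 15014.3 Hz

15014.3 Hz


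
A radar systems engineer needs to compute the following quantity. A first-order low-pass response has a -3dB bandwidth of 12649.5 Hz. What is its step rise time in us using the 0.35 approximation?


Rise time from bandwidth relationship:
tr = 0.35 / BW
   = 0.35 / 12649.5
   = 2.766907783e-05 s
   = 27.6691 us

27.6691 us


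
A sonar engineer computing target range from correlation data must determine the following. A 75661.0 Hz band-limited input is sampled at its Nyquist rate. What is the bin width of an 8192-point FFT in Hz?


Step 1 — Nyquist sampling rate:
fs = 2 * fmax = 2 * 75661.0 = 151322.0 Hz

Step 2 — DFT bin spacing:
df = fs / N = 151322.0 / 8192 = 18.4719 Hz

18.4719 Hz


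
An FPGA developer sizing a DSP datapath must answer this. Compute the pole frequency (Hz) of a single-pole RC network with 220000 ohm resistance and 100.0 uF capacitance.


Cutoff frequency of a first-order RC filter:
fc = 1 / (2 * pi * R * C)
C = 100.0 uF = 0.0001 F
fc = 1 / (2 * pi * 220000 * 0.0001)
   = 1 / 138.23007675795
   = 0.007234 Hz

0.007234 Hz


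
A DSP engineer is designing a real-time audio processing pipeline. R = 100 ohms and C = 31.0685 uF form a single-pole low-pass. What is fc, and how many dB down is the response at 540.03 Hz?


Step 1 — cutoff frequency:
fc = 1 / (2*pi*R*C)
C = 31.0685 uF = 3.10685e-05 F
fc = 1 / (2*pi*100*3.10685e-05)
   = 51.2271 Hz

Step 2 — magnitude at f = 540.03 Hz:
|H(f)| = 1 / sqrt(1 + (f/fc)^2)
f/fc = 540.03 / 51.2271 = 10.541881
|H| = 1 / sqrt(1 + 111.131255) = 0.0944358
|H|_dB = 20*log10(0.0944358) = -20.5 dB

fc = 51.2271 Hz; |H(540.03 Hz)| = -20.5 dB


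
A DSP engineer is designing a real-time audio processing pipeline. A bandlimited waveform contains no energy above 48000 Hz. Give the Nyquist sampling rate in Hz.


The Nyquist rate is twice the maximum frequency component.
fs_min = 2 * fmax
      = 2 * 48000
      = 96000 Hz

96000


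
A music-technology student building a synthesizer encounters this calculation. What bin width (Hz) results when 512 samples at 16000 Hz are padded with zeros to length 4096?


Frequency resolution after zero-padding:
N_padded = 512 * 8 = 4096
df = fs / N_padded
   = 16000 / 4096
   = 3.9062 Hz

3.9062 Hz


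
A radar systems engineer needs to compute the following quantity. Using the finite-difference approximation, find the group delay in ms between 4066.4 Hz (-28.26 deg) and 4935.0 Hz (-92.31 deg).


Group delay from phase difference:
tau = -d(phi)/d(omega)
d(phi) = -64.05 deg = -1.117883 rad
d(omega) = 2*pi*(4935.0 - 4066.4) = 5457.5748 rad/s
tau = -(-1.117883) / 5457.5748
    = 0.2048 ms

0.2048 ms


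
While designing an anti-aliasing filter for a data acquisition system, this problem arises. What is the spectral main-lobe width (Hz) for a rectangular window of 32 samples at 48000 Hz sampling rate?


Main lobe width for a rectangular window:
Width = 2 * fs / N
      = 2 * 48000 / 32
      = 96000 / 32
      = 3000.0 Hz

3000.0 Hz


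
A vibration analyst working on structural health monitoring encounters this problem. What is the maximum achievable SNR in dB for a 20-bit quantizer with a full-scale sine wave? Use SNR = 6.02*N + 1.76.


Theoretical SNR for a full-scale sinusoid:
SNR = 6.02 * N + 1.76
    = 6.02 * 20 + 1.76
    = 120.4 + 1.76
    = 122.16 dB

122.16 dB


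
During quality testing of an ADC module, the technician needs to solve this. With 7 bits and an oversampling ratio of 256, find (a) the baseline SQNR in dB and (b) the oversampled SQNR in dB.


Step 1 — baseline SQNR at Nyquist:
SQNR_base = 6.02*N + 1.76
          = 6.02*7 + 1.76
          = 43.9 dB

Step 2 — oversampling processing gain:
G = 10*log10(OSR) = 10*log10(256) = 24.08 dB

Step 3 — total:
SQNR_total = 43.9 + 24.08 = 67.98 dB

Base SQNR = 43.9 dB; oversampled SQNR = 67.98 dB


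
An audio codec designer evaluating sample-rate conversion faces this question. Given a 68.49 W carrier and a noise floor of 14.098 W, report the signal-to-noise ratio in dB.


SNR in decibels:
SNR = 10 * log10(Ps / Pn)
    = 10 * log10(68.49 / 14.098)
    = 10 * log10(4.8581)
    = 10 * 0.6865
    = 6.86 dB

6.86 dB


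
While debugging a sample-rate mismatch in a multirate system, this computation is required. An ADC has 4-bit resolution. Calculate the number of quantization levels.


Number of quantization levels = 2^N
= 2^4
= 16

16


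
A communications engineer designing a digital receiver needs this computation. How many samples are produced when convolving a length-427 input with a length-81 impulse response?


Linear convolution output length:
L = N + M - 1
  = 427 + 81 - 1
  = 507 samples

507


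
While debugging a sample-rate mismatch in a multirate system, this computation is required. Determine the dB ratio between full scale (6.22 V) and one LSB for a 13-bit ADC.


Dynamic range from full-scale to LSB:
V_min = V_max / 2^bits = 6.22 / 2^13
DR = 20 * log10(V_max / V_min)
   = 20 * log10(2^13)
   = 20 * 13 * log10(2)
   = 78.27 dB

78.27 dB


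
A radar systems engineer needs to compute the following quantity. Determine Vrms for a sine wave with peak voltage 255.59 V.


RMS voltage for a sinusoidal waveform:
V_rms = V_peak / sqrt(2)
      = 255.59 / 1.414214
      = 180.729 V

180.729 V


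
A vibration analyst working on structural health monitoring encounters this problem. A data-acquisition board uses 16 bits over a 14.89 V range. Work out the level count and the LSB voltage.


Step 1 — number of quantization levels:
L = 2^N = 2^16 = 65536

Step 2 — LSB step size:
delta = Vfs / L
      = 14.89 / 65536
      = 0.0002272 V

Levels = 65536; step size = 0.0002272 V


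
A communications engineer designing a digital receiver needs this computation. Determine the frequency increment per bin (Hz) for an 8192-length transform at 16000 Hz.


DFT frequency resolution:
df = fs / N
   = 16000 / 8192
   = 1.9531 Hz

1.9531 Hz


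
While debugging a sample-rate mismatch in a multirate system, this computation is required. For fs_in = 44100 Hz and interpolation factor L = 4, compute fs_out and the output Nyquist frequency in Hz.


Step 1 — output sample rate after interpolation by L:
fs_out = L * fs_in = 4 * 44100 = 176400 Hz

Step 2 — Nyquist frequency of the output stream:
f_Nyq = fs_out / 2 = 176400 / 2 = 88200.0 Hz

fs_out = 176400 Hz; f_Nyquist = 88200.0 Hz


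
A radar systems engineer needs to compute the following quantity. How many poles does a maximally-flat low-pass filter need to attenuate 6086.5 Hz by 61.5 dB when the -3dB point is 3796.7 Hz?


Butterworth filter order formula:
n = log10(10^(A/10) - 1) / (2 * log10(f_stop/f_pass))
10^(61.5/10) - 1 = 1412536.5446
f_stop/f_pass = 6086.5 / 3796.7 = 1.6031
n = 15.0028 -> ceil = 16

16


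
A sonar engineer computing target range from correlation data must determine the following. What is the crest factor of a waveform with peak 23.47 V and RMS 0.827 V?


Crest factor is the ratio of peak to RMS:
CF = V_peak / V_rms
   = 23.47 / 0.827
   = 28.3797

28.3797


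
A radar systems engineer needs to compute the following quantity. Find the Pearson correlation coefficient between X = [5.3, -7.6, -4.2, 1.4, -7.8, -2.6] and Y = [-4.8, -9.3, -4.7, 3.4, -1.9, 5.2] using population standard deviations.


Pearson correlation coefficient (population):
r = cov(X,Y) / (std(X) * std(Y))
Mean X = -2.5833, Mean Y = -2.0167
Cov(X,Y) = 6.630278
Std(X) = 4.708296, Std(Y) = 4.990463
r = 0.2822

0.2822


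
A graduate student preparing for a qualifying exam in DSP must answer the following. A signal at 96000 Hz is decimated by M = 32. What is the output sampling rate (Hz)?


Decimation reduces the sample rate:
fs_out = fs_in / M
       = 96000 / 32
       = 3000.0 Hz

3000.0 Hz


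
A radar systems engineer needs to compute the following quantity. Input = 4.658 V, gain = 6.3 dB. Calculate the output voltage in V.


Output voltage from dB gain:
V_out = V_in * 10^(gain_dB / 20)
      = 4.658 * 10^(6.3 / 20)
      = 4.658 * 2.06538
      = 9.6205 V

9.6205 V


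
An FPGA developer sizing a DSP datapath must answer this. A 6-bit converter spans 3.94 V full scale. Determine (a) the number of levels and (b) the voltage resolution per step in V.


Step 1 — number of quantization levels:
L = 2^N = 2^6 = 64

Step 2 — LSB step size:
delta = Vfs / L
      = 3.94 / 64
      = 0.0615625 V

Levels = 64; step size = 0.0615625 V


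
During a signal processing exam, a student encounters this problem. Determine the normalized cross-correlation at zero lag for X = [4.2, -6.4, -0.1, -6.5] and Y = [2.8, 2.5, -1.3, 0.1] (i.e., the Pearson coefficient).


Pearson correlation coefficient (population):
r = cov(X,Y) / (std(X) * std(Y))
Mean X = -2.2, Mean Y = 1.025
Cov(X,Y) = 1.065
Std(X) = 4.513868, Std(Y) = 1.702021
r = 0.1386

0.1386


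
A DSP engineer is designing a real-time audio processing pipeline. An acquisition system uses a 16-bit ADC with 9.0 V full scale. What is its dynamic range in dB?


Dynamic range from full-scale to LSB:
V_min = V_max / 2^bits = 9.0 / 2^16
DR = 20 * log10(V_max / V_min)
   = 20 * log10(2^16)
   = 20 * 16 * log10(2)
   = 96.33 dB

96.33 dB


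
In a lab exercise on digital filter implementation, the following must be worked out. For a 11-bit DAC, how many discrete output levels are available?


Number of quantization levels = 2^N
= 2^11
= 2048

2048


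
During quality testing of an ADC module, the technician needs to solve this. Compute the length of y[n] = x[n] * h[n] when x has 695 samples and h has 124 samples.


Linear convolution output length:
L = N + M - 1
  = 695 + 124 - 1
  = 818 samples

818


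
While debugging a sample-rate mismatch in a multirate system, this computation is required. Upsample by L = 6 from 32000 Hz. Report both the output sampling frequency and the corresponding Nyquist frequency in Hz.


Step 1 — output sample rate after interpolation by L:
fs_out = L * fs_in = 6 * 32000 = 192000 Hz

Step 2 — Nyquist frequency of the output stream:
f_Nyq = fs_out / 2 = 192000 / 2 = 96000.0 Hz

fs_out = 192000 Hz; f_Nyquist = 96000.0 Hz


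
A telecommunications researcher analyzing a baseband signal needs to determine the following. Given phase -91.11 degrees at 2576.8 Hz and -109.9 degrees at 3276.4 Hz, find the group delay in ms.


Group delay from phase difference:
tau = -d(phi)/d(omega)
d(phi) = -18.79 deg = -0.327947 rad
d(omega) = 2*pi*(3276.4 - 2576.8) = 4395.7164 rad/s
tau = -(-0.327947) / 4395.7164
    = 0.0746 ms

0.0746 ms


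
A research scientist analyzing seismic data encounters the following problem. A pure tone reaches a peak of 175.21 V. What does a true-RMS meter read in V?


RMS voltage for a sinusoidal waveform:
V_rms = V_peak / sqrt(2)
      = 175.21 / 1.414214
      = 123.892 V

123.892 V


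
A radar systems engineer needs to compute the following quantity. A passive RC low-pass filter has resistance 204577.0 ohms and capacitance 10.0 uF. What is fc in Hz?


Cutoff frequency of a first-order RC filter:
fc = 1 / (2 * pi * R * C)
C = 10.0 uF = 1e-05 F
fc = 1 / (2 * pi * 204577.0 * 1e-05)
   = 1 / 12.853952005869
   = 0.077797 Hz

0.077797 Hz


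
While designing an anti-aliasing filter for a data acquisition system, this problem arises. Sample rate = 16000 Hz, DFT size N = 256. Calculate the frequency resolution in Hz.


DFT frequency resolution:
df = fs / N
   = 16000 / 256
   = 62.5 Hz

62.5 Hz


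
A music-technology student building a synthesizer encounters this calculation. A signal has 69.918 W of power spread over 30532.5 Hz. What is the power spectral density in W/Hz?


Power spectral density:
PSD = P / BW
    = 69.918 / 30532.5
    = 0.00228995 W/Hz

0.00228995 W/Hz


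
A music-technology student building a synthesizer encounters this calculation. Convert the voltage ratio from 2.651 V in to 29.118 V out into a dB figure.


Voltage gain in dB:
G = 20 * log10(Vout / Vin)
  = 20 * log10(29.118 / 2.651)
  = 20 * log10(10.98378)
  = 20 * 1.040752
  = 20.82 dB

20.82 dB


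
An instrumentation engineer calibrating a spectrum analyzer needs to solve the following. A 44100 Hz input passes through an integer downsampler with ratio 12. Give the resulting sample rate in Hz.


Decimation reduces the sample rate:
fs_out = fs_in / M
       = 44100 / 12
       = 3675.0 Hz

3675.0 Hz


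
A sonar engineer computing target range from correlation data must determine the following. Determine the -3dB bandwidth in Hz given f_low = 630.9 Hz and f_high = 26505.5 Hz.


Bandwidth is the difference of -3dB frequencies:
BW = f_high - f_low
   = 26505.5 - 630.9
   = 25874.6 Hz

25874.6 Hz


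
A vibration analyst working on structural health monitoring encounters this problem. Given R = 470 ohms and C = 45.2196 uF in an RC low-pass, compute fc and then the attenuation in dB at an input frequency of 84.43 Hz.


Step 1 — cutoff frequency:
fc = 1 / (2*pi*R*C)
C = 45.2196 uF = 4.52196e-05 F
fc = 1 / (2*pi*470*4.52196e-05)
   = 7.48851 Hz

Step 2 — magnitude at f = 84.43 Hz:
|H(f)| = 1 / sqrt(1 + (f/fc)^2)
f/fc = 84.43 / 7.48851 = 11.274606
|H| = 1 / sqrt(1 + 127.11674) = 0.0883481
|H|_dB = 20*log10(0.0883481) = -21.08 dB

fc = 7.48851 Hz; |H(84.43 Hz)| = -21.08 dB


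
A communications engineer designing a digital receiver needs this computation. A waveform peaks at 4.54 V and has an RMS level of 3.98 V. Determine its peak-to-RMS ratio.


Crest factor is the ratio of peak to RMS:
CF = V_peak / V_rms
   = 4.54 / 3.98
   = 1.1407

1.1407


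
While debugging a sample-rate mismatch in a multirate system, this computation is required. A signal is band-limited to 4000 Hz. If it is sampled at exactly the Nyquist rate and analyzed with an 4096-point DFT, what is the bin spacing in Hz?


Step 1 — Nyquist sampling rate:
fs = 2 * fmax = 2 * 4000 = 8000 Hz

Step 2 — DFT bin spacing:
df = fs / N = 8000 / 4096 = 1.9531 Hz

1.9531 Hz


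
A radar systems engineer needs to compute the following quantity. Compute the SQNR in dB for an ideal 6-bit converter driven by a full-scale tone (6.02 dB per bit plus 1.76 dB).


Theoretical SNR for a full-scale sinusoid:
SNR = 6.02 * N + 1.76
    = 6.02 * 6 + 1.76
    = 36.12 + 1.76
    = 37.88 dB

37.88 dB


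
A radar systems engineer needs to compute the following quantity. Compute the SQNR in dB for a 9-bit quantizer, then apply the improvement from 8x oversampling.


Step 1 — baseline SQNR at Nyquist:
SQNR_base = 6.02*N + 1.76
          = 6.02*9 + 1.76
          = 55.94 dB

Step 2 — oversampling processing gain:
G = 10*log10(OSR) = 10*log10(8) = 9.03 dB

Step 3 — total:
SQNR_total = 55.94 + 9.03 = 64.97 dB

Base SQNR = 55.94 dB; oversampled SQNR = 64.97 dB


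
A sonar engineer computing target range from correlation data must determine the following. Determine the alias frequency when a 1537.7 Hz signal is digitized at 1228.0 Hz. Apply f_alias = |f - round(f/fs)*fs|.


Compute the nearest integer multiple of fs to the signal:
n = round(1537.7 / 1228.0) = 1
f_alias = |1537.7 - 1 * 1228.0|
        = |1537.7 - 1228.0|
        = 309.7 Hz

309.7


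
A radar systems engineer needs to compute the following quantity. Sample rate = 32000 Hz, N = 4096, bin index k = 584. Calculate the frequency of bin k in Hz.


Frequency of DFT bin k:
f_k = k * fs / N
    = 584 * 32000 / 4096
    = 18688000 / 4096
    = 4562.5 Hz

4562.5 Hz


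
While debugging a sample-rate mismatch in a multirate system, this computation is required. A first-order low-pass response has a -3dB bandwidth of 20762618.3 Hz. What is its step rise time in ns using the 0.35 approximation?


Rise time from bandwidth relationship:
tr = 0.35 / BW
   = 0.35 / 20762618.3
   = 1.685721882e-08 s
   = 16.8572 ns

16.8572 ns


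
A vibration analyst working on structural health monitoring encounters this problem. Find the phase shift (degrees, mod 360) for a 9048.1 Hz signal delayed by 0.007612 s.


Phase shift from frequency and time delay:
phi = 360 * f * t_delay
    = 360 * 9048.1 * 0.007612
    = 24794.69 degrees
    mod 360 = 314.69 degrees

314.69 degrees


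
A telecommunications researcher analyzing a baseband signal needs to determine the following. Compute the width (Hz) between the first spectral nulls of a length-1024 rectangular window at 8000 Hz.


Main lobe width for a rectangular window:
Width = 2 * fs / N
      = 2 * 8000 / 1024
      = 16000 / 1024
      = 15.625 Hz

15.625 Hz


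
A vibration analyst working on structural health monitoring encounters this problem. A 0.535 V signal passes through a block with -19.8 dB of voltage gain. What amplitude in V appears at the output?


Output voltage from dB gain:
V_out = V_in * 10^(gain_dB / 20)
      = 0.535 * 10^(-19.8 / 20)
      = 0.535 * 0.102329
      = 0.0547 V

0.0547 V


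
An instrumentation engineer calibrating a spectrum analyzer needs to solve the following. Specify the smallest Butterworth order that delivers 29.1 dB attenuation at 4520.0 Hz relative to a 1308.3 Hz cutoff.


Butterworth filter order formula:
n = log10(10^(A/10) - 1) / (2 * log10(f_stop/f_pass))
10^(29.1/10) - 1 = 811.8305
f_stop/f_pass = 4520.0 / 1308.3 = 3.4549
n = 2.7018 -> ceil = 3

3


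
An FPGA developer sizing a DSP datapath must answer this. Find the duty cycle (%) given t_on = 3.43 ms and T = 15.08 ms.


Duty cycle as a percentage:
DC = (t_on / T) * 100
   = (3.43 / 15.08) * 100
   = 0.227454 * 100
   = 22.75 %

22.75 %


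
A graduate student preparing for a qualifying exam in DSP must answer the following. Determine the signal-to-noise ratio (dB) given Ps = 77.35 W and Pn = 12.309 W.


SNR in decibels:
SNR = 10 * log10(Ps / Pn)
    = 10 * log10(77.35 / 12.309)
    = 10 * log10(6.284)
    = 10 * 0.7982
    = 7.98 dB

7.98 dB


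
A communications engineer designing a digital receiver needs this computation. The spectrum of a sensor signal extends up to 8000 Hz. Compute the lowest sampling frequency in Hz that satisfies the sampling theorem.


The Nyquist rate is twice the maximum frequency component.
fs_min = 2 * fmax
      = 2 * 8000
      = 16000 Hz

16000


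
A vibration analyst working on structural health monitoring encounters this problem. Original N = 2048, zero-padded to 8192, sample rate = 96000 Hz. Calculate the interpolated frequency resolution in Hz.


Frequency resolution after zero-padding:
N_padded = 2048 * 4 = 8192
df = fs / N_padded
   = 96000 / 8192
   = 11.7188 Hz

11.7188 Hz


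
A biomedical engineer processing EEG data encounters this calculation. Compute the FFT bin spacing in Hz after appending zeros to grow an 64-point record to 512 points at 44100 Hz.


Frequency resolution after zero-padding:
N_padded = 64 * 8 = 512
df = fs / N_padded
   = 44100 / 512
   = 86.1328 Hz

86.1328 Hz


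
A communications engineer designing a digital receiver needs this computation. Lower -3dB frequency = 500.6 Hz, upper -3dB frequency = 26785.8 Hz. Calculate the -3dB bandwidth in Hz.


Bandwidth is the difference of -3dB frequencies:
BW = f_high - f_low
   = 26785.8 - 500.6
   = 26285.2 Hz

26285.2 Hz


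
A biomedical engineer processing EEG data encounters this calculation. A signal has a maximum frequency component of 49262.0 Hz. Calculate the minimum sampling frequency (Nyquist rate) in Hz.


The Nyquist rate is twice the maximum frequency component.
fs_min = 2 * fmax
      = 2 * 49262.0
      = 98524.0 Hz

98524.0


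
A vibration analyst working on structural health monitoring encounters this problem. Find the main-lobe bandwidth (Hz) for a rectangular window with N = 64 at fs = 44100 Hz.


Main lobe width for a rectangular window:
Width = 2 * fs / N
      = 2 * 44100 / 64
      = 88200 / 64
      = 1378.125 Hz

1378.125 Hz


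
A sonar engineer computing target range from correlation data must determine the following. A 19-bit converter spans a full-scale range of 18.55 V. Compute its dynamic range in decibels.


Dynamic range from full-scale to LSB:
V_min = V_max / 2^bits = 18.55 / 2^19
DR = 20 * log10(V_max / V_min)
   = 20 * log10(2^19)
   = 20 * 19 * log10(2)
   = 114.39 dB

114.39 dB


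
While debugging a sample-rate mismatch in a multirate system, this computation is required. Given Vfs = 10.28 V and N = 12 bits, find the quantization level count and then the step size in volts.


Step 1 — number of quantization levels:
L = 2^N = 2^12 = 4096

Step 2 — LSB step size:
delta = Vfs / L
      = 10.28 / 4096
      = 0.00250977 V

Levels = 4096; step size = 0.00250977 V


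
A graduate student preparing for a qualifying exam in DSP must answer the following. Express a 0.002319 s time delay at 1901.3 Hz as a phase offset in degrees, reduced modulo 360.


Phase shift from frequency and time delay:
phi = 360 * f * t_delay
    = 360 * 1901.3 * 0.002319
    = 1587.28 degrees
    mod 360 = 147.28 degrees

147.28 degrees


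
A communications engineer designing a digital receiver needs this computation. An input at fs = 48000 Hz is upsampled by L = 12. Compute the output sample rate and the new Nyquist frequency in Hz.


Step 1 — output sample rate after interpolation by L:
fs_out = L * fs_in = 12 * 48000 = 576000 Hz

Step 2 — Nyquist frequency of the output stream:
f_Nyq = fs_out / 2 = 576000 / 2 = 288000.0 Hz

fs_out = 576000 Hz; f_Nyquist = 288000.0 Hz


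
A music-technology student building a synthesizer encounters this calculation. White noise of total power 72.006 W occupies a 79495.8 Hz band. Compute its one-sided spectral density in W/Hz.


Power spectral density:
PSD = P / BW
    = 72.006 / 79495.8
    = 0.00090578 W/Hz

0.00090578 W/Hz


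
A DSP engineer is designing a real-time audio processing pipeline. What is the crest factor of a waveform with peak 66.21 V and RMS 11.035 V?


Crest factor is the ratio of peak to RMS:
CF = V_peak / V_rms
   = 66.21 / 11.035
   = 6.0

6.0
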